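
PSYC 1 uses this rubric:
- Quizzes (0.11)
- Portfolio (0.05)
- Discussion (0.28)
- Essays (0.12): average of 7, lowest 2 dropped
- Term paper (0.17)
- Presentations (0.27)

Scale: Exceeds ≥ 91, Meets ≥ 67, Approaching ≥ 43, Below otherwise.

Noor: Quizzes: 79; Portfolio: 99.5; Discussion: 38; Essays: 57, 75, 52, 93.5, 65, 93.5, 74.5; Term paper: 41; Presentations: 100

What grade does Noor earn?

Meets

Essays: drop 52, 57 → average of remaining 5 = 401.5/5 = 80.3
Weighted total:
  Quizzes 79 × 0.11 = 8.69
  Portfolio 99.5 × 0.05 = 4.975
  Discussion 38 × 0.28 = 10.64
  Essays 80.3 × 0.12 = 9.636
  Term paper 41 × 0.17 = 6.97
  Presentations 100 × 0.27 = 27
Sum = 67.911
67.911 is ≥ 67 and < 91 → Meets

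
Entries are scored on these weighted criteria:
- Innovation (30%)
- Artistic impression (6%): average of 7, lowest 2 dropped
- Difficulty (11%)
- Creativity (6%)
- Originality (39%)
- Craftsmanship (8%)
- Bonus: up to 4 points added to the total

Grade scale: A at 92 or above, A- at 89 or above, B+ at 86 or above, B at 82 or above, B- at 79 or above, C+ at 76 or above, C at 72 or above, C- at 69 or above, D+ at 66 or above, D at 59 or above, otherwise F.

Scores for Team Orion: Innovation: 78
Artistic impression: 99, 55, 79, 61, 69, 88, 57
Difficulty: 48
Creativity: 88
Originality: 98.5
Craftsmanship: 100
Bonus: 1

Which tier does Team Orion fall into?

B+

Artistic impression: drop 55, 57 → average of remaining 5 = 396/5 = 79.2
Weighted total:
  Innovation 78 × 0.3 = 23.4
  Artistic impression 79.2 × 0.06 = 4.752
  Difficulty 48 × 0.11 = 5.28
  Creativity 88 × 0.06 = 5.28
  Originality 98.5 × 0.39 = 38.415
  Craftsmanship 100 × 0.08 = 8
Sum = 85.127
Bonus: 85.127 + 1 = 86.127
86.127 is ≥ 86 and < 89 → B+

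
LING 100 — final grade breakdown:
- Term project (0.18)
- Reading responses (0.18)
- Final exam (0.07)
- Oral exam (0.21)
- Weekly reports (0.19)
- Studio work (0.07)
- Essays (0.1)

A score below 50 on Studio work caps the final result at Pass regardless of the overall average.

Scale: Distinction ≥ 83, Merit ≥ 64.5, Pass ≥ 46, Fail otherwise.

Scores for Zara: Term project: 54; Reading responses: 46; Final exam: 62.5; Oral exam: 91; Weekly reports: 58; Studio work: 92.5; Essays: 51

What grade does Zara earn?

Pass

Studio work score 92.5 ≥ 50: minimum met.
Weighted total:
  Term project 54 × 0.18 = 9.72
  Reading responses 46 × 0.18 = 8.28
  Final exam 62.5 × 0.07 = 4.375
  Oral exam 91 × 0.21 = 19.11
  Weekly reports 58 × 0.19 = 11.02
  Studio work 92.5 × 0.07 = 6.475
  Essays 51 × 0.1 = 5.1
Sum = 64.08
64.08 is ≥ 46 and < 64.5 → Pass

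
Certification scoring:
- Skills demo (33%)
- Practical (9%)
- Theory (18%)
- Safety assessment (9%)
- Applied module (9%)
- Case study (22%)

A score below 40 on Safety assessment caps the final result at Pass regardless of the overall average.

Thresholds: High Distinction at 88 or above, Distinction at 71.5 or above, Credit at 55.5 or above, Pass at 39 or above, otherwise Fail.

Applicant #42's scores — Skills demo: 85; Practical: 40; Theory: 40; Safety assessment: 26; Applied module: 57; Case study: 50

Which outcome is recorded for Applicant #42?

Safety assessment score 26 < 40: minimum not met.
Weighted total:
  Skills demo 85 × 0.33 = 28.05
  Practical 40 × 0.09 = 3.6
  Theory 40 × 0.18 = 7.2
  Safety assessment 26 × 0.09 = 2.34
  Applied module 57 × 0.09 = 5.13
  Case study 50 × 0.22 = 11
Sum = 57.32
57.32 would be Credit; cap at Pass applies → Pass.

Pass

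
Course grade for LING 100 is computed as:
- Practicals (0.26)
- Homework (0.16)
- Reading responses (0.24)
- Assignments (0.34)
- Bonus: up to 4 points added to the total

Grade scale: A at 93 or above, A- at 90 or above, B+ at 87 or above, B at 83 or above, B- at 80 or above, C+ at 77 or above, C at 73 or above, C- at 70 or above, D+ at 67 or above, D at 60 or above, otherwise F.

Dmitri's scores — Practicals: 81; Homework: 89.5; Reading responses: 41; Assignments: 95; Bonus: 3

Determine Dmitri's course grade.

Weighted total:
  Practicals 81 × 0.26 = 21.06
  Homework 89.5 × 0.16 = 14.32
  Reading responses 41 × 0.24 = 9.84
  Assignments 95 × 0.34 = 32.3
Sum = 77.52
Bonus: 77.52 + 3 = 80.52
80.52 is ≥ 80 and < 83 → B-

B-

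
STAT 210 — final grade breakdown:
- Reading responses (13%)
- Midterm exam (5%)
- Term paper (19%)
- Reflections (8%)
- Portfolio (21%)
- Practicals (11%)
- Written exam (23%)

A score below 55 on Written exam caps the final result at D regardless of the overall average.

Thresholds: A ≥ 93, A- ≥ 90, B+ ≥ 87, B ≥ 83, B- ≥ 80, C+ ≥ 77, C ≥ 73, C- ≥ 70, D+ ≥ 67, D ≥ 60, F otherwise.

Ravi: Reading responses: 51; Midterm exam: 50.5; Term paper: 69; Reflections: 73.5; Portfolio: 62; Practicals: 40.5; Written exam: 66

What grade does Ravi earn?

D

Written exam score 66 ≥ 55: minimum met.
Weighted total:
  Reading responses 51 × 0.13 = 6.63
  Midterm exam 50.5 × 0.05 = 2.525
  Term paper 69 × 0.19 = 13.11
  Reflections 73.5 × 0.08 = 5.88
  Portfolio 62 × 0.21 = 13.02
  Practicals 40.5 × 0.11 = 4.455
  Written exam 66 × 0.23 = 15.18
Sum = 60.8
60.8 is ≥ 60 and < 67 → D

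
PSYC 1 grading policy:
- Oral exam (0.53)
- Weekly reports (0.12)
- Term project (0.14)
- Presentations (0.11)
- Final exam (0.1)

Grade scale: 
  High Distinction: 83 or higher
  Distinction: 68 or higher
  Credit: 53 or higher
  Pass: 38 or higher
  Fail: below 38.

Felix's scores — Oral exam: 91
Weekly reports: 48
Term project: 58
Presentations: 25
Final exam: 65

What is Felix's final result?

Distinction

Weighted total:
  Oral exam 91 × 0.53 = 48.23
  Weekly reports 48 × 0.12 = 5.76
  Term project 58 × 0.14 = 8.12
  Presentations 25 × 0.11 = 2.75
  Final exam 65 × 0.1 = 6.5
Sum = 71.36
71.36 is ≥ 68 and < 83 → Distinction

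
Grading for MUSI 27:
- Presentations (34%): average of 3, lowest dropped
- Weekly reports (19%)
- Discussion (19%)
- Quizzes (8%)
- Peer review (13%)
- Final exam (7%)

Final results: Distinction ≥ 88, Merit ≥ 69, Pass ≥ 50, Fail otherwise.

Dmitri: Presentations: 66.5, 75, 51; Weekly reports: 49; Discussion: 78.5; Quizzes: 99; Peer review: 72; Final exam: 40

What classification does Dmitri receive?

Presentations: drop 51 → average of remaining 2 = 141.5/2 = 70.75
Weighted total:
  Presentations 70.75 × 0.34 = 24.055
  Weekly reports 49 × 0.19 = 9.31
  Discussion 78.5 × 0.19 = 14.915
  Quizzes 99 × 0.08 = 7.92
  Peer review 72 × 0.13 = 9.36
  Final exam 40 × 0.07 = 2.8
Sum = 68.36
68.36 is ≥ 50 and < 69 → Pass

Pass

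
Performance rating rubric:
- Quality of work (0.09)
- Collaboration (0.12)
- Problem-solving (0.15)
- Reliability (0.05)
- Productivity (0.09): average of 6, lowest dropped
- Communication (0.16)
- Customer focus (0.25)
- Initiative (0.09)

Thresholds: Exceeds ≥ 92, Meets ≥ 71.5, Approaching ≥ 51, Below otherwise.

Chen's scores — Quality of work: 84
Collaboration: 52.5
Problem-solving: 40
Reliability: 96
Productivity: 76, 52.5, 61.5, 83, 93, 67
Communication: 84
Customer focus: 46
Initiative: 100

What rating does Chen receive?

Approaching

Productivity: drop 52.5 → average of remaining 5 = 380.5/5 = 76.1
Weighted total:
  Quality of work 84 × 0.09 = 7.56
  Collaboration 52.5 × 0.12 = 6.3
  Problem-solving 40 × 0.15 = 6
  Reliability 96 × 0.05 = 4.8
  Productivity 76.1 × 0.09 = 6.849
  Communication 84 × 0.16 = 13.44
  Customer focus 46 × 0.25 = 11.5
  Initiative 100 × 0.09 = 9
Sum = 65.449
65.449 is ≥ 51 and < 71.5 → Approaching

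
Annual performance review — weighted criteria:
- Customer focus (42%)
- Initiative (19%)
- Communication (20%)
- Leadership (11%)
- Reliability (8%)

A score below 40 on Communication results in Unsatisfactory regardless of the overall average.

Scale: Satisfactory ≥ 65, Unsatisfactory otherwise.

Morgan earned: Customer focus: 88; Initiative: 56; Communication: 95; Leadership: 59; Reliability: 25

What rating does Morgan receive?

Communication score 95 ≥ 40: minimum met.
Weighted total:
  Customer focus 88 × 0.42 = 36.96
  Initiative 56 × 0.19 = 10.64
  Communication 95 × 0.2 = 19
  Leadership 59 × 0.11 = 6.49
  Reliability 25 × 0.08 = 2
Sum = 75.09
75.09 ≥ 65 → Satisfactory

Satisfactory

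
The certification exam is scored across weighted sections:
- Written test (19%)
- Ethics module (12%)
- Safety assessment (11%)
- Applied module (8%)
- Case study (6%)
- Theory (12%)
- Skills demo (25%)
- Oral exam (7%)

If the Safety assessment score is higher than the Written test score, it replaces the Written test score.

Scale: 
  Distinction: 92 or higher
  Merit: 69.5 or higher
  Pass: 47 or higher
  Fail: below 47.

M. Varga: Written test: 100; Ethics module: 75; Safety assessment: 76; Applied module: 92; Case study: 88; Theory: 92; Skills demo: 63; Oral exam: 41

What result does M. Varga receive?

Merit

Safety assessment (76) ≤ Written test (100), so Written test stays at 100.
Weighted total:
  Written test 100 × 0.19 = 19
  Ethics module 75 × 0.12 = 9
  Safety assessment 76 × 0.11 = 8.36
  Applied module 92 × 0.08 = 7.36
  Case study 88 × 0.06 = 5.28
  Theory 92 × 0.12 = 11.04
  Skills demo 63 × 0.25 = 15.75
  Oral exam 41 × 0.07 = 2.87
Sum = 78.66
78.66 is ≥ 69.5 and < 92 → Merit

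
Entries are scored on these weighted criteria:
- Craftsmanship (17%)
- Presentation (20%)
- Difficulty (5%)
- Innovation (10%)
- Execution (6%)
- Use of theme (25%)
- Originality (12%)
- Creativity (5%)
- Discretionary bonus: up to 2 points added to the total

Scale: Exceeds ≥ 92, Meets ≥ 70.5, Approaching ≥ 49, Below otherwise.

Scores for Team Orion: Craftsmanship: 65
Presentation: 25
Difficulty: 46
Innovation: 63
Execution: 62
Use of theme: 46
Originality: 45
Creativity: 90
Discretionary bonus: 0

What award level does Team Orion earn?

Weighted total:
  Craftsmanship 65 × 0.17 = 11.05
  Presentation 25 × 0.2 = 5
  Difficulty 46 × 0.05 = 2.3
  Innovation 63 × 0.1 = 6.3
  Execution 62 × 0.06 = 3.72
  Use of theme 46 × 0.25 = 11.5
  Originality 45 × 0.12 = 5.4
  Creativity 90 × 0.05 = 4.5
Sum = 49.77
Discretionary bonus: 49.77 + 0 = 49.77
49.77 is ≥ 49 and < 70.5 → Approaching

Approaching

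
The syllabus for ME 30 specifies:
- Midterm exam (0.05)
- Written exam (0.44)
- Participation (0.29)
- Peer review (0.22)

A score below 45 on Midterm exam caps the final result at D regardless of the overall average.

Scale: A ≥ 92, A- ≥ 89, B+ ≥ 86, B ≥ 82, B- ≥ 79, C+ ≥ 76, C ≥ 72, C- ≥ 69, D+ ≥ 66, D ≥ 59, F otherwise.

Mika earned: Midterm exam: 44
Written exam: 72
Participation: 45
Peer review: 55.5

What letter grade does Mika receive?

Midterm exam score 44 < 45: minimum not met.
Weighted total:
  Midterm exam 44 × 0.05 = 2.2
  Written exam 72 × 0.44 = 31.68
  Participation 45 × 0.29 = 13.05
  Peer review 55.5 × 0.22 = 12.21
Sum = 59.14
59.14 would be D; cap at D applies → D.

D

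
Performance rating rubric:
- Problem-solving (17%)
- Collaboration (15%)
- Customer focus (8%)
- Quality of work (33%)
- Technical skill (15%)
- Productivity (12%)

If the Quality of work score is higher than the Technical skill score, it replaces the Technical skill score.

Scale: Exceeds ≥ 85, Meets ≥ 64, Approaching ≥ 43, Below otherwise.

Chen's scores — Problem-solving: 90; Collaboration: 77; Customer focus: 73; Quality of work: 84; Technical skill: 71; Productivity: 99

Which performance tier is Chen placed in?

Meets

Quality of work (84) > Technical skill (71), so Technical skill counts as 84.
Weighted total:
  Problem-solving 90 × 0.17 = 15.3
  Collaboration 77 × 0.15 = 11.55
  Customer focus 73 × 0.08 = 5.84
  Quality of work 84 × 0.33 = 27.72
  Technical skill 84 × 0.15 = 12.6
  Productivity 99 × 0.12 = 11.88
Sum = 84.89
84.89 is ≥ 64 and < 85 → Meets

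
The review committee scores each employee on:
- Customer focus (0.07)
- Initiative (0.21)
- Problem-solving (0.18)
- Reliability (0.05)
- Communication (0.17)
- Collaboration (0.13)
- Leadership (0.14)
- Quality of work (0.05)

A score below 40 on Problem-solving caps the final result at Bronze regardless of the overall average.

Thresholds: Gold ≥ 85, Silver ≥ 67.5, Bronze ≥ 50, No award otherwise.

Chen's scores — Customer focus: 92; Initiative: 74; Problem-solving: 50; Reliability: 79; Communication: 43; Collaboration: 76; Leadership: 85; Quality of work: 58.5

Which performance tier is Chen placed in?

Bronze

Problem-solving score 50 ≥ 40: minimum met.
Weighted total:
  Customer focus 92 × 0.07 = 6.44
  Initiative 74 × 0.21 = 15.54
  Problem-solving 50 × 0.18 = 9
  Reliability 79 × 0.05 = 3.95
  Communication 43 × 0.17 = 7.31
  Collaboration 76 × 0.13 = 9.88
  Leadership 85 × 0.14 = 11.9
  Quality of work 58.5 × 0.05 = 2.925
Sum = 66.945
66.945 is ≥ 50 and < 67.5 → Bronze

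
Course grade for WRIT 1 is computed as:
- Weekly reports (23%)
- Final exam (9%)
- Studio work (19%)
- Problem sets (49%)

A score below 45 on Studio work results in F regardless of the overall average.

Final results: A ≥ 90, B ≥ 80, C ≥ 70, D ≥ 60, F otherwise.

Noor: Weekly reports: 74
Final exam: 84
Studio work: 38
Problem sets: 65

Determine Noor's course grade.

F

Studio work score 38 < 45: minimum not met.
Weighted total:
  Weekly reports 74 × 0.23 = 17.02
  Final exam 84 × 0.09 = 7.56
  Studio work 38 × 0.19 = 7.22
  Problem sets 65 × 0.49 = 31.85
Sum = 63.65
Because the Studio work minimum was not met, the result is F.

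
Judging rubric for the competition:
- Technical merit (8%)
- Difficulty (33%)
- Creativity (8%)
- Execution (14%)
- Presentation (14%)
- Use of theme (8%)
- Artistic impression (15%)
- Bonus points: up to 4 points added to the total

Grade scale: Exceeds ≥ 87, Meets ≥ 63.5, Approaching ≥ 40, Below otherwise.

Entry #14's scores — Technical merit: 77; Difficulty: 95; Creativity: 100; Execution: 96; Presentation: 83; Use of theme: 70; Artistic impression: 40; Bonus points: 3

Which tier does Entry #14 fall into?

Weighted total:
  Technical merit 77 × 0.08 = 6.16
  Difficulty 95 × 0.33 = 31.35
  Creativity 100 × 0.08 = 8
  Execution 96 × 0.14 = 13.44
  Presentation 83 × 0.14 = 11.62
  Use of theme 70 × 0.08 = 5.6
  Artistic impression 40 × 0.15 = 6
Sum = 82.17
Bonus points: 82.17 + 3 = 85.17
85.17 is ≥ 63.5 and < 87 → Meets

Meets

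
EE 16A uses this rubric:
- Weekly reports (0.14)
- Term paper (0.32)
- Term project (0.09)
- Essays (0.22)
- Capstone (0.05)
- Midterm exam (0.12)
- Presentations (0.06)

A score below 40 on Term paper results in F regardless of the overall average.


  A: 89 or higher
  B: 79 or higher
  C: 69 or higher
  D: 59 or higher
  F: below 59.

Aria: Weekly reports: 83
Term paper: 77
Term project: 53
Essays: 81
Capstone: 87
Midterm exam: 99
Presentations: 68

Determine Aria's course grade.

B

Term paper score 77 ≥ 40: minimum met.
Weighted total:
  Weekly reports 83 × 0.14 = 11.62
  Term paper 77 × 0.32 = 24.64
  Term project 53 × 0.09 = 4.77
  Essays 81 × 0.22 = 17.82
  Capstone 87 × 0.05 = 4.35
  Midterm exam 99 × 0.12 = 11.88
  Presentations 68 × 0.06 = 4.08
Sum = 79.16
79.16 is ≥ 79 and < 89 → B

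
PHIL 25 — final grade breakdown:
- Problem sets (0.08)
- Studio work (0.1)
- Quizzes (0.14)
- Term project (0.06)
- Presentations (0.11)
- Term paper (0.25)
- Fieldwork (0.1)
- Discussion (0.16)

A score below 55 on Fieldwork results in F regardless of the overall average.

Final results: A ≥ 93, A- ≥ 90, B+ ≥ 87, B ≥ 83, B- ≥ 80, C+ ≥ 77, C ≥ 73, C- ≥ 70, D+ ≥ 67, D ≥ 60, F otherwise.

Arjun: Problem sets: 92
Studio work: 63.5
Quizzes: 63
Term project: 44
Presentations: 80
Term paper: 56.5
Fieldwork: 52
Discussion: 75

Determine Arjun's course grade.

Fieldwork score 52 < 55: minimum not met.
Weighted total:
  Problem sets 92 × 0.08 = 7.36
  Studio work 63.5 × 0.1 = 6.35
  Quizzes 63 × 0.14 = 8.82
  Term project 44 × 0.06 = 2.64
  Presentations 80 × 0.11 = 8.8
  Term paper 56.5 × 0.25 = 14.125
  Fieldwork 52 × 0.1 = 5.2
  Discussion 75 × 0.16 = 12
Sum = 65.295
Because the Fieldwork minimum was not met, the result is F.

F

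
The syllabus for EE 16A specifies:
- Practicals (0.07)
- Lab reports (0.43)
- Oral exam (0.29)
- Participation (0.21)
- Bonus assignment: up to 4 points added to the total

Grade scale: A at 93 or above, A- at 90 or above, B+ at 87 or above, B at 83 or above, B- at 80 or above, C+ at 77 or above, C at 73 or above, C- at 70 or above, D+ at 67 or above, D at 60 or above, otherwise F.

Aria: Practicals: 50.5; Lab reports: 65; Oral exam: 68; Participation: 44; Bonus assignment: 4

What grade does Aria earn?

D

Weighted total:
  Practicals 50.5 × 0.07 = 3.535
  Lab reports 65 × 0.43 = 27.95
  Oral exam 68 × 0.29 = 19.72
  Participation 44 × 0.21 = 9.24
Sum = 60.445
Bonus assignment: 60.445 + 4 = 64.445
64.445 is ≥ 60 and < 67 → D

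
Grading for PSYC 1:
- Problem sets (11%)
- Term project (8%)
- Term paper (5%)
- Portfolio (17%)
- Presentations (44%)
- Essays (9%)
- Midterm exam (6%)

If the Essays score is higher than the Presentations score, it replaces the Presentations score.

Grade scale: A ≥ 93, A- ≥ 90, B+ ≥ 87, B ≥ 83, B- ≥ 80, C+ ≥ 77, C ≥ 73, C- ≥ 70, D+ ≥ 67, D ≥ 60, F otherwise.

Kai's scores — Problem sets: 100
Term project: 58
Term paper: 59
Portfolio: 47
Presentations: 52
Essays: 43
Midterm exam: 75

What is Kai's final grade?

F

Essays (43) ≤ Presentations (52), so Presentations stays at 52.
Weighted total:
  Problem sets 100 × 0.11 = 11
  Term project 58 × 0.08 = 4.64
  Term paper 59 × 0.05 = 2.95
  Portfolio 47 × 0.17 = 7.99
  Presentations 52 × 0.44 = 22.88
  Essays 43 × 0.09 = 3.87
  Midterm exam 75 × 0.06 = 4.5
Sum = 57.83
57.83 < 60 → F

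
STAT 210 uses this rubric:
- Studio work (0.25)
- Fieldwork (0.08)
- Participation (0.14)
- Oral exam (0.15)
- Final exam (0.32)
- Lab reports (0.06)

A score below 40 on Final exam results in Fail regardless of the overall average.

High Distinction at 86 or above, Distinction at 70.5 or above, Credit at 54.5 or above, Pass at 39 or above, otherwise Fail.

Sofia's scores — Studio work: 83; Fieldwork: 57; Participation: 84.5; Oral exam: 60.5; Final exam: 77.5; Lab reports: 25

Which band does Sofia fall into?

Final exam score 77.5 ≥ 40: minimum met.
Weighted total:
  Studio work 83 × 0.25 = 20.75
  Fieldwork 57 × 0.08 = 4.56
  Participation 84.5 × 0.14 = 11.83
  Oral exam 60.5 × 0.15 = 9.075
  Final exam 77.5 × 0.32 = 24.8
  Lab reports 25 × 0.06 = 1.5
Sum = 72.515
72.515 is ≥ 70.5 and < 86 → Distinction

Distinction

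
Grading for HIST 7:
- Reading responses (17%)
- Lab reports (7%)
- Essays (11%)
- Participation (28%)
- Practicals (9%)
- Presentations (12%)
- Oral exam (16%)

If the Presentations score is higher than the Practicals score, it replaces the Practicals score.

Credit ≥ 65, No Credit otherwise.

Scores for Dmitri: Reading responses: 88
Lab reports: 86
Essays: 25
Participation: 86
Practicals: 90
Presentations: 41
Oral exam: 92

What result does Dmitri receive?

Credit

Presentations (41) ≤ Practicals (90), so Practicals stays at 90.
Weighted total:
  Reading responses 88 × 0.17 = 14.96
  Lab reports 86 × 0.07 = 6.02
  Essays 25 × 0.11 = 2.75
  Participation 86 × 0.28 = 24.08
  Practicals 90 × 0.09 = 8.1
  Presentations 41 × 0.12 = 4.92
  Oral exam 92 × 0.16 = 14.72
Sum = 75.55
75.55 ≥ 65 → Credit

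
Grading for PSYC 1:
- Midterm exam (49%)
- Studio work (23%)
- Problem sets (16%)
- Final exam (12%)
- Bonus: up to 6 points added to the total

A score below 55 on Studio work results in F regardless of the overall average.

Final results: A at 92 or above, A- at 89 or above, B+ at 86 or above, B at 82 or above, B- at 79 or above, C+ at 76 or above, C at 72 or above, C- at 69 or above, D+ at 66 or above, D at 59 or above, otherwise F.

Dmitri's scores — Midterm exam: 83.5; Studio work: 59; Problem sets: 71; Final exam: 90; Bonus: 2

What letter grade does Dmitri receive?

Studio work score 59 ≥ 55: minimum met.
Weighted total:
  Midterm exam 83.5 × 0.49 = 40.915
  Studio work 59 × 0.23 = 13.57
  Problem sets 71 × 0.16 = 11.36
  Final exam 90 × 0.12 = 10.8
Sum = 76.645
Bonus: 76.645 + 2 = 78.645
78.645 is ≥ 76 and < 79 → C+

C+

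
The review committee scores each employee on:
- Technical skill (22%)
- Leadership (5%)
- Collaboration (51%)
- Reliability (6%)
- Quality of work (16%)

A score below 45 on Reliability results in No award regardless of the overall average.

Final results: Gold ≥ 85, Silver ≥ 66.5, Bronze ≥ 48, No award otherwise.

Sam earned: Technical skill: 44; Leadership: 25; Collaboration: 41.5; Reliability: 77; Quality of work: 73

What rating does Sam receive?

Reliability score 77 ≥ 45: minimum met.
Weighted total:
  Technical skill 44 × 0.22 = 9.68
  Leadership 25 × 0.05 = 1.25
  Collaboration 41.5 × 0.51 = 21.165
  Reliability 77 × 0.06 = 4.62
  Quality of work 73 × 0.16 = 11.68
Sum = 48.395
48.395 is ≥ 48 and < 66.5 → Bronze

Bronze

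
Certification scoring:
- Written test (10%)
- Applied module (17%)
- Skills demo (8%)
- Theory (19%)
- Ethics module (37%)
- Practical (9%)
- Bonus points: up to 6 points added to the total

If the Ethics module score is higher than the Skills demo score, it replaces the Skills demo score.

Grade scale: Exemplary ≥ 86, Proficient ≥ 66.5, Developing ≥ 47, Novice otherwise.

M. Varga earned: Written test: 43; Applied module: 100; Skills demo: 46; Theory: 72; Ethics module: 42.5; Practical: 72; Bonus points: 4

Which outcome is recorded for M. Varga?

Developing

Ethics module (42.5) ≤ Skills demo (46), so Skills demo stays at 46.
Weighted total:
  Written test 43 × 0.1 = 4.3
  Applied module 100 × 0.17 = 17
  Skills demo 46 × 0.08 = 3.68
  Theory 72 × 0.19 = 13.68
  Ethics module 42.5 × 0.37 = 15.725
  Practical 72 × 0.09 = 6.48
Sum = 60.865
Bonus points: 60.865 + 4 = 64.865
64.865 is ≥ 47 and < 66.5 → Developing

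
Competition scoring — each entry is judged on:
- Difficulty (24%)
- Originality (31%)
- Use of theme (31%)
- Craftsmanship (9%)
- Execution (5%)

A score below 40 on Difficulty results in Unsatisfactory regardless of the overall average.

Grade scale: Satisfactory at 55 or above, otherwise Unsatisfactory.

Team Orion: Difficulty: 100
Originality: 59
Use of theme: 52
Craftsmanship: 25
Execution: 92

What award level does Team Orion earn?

Satisfactory

Difficulty score 100 ≥ 40: minimum met.
Weighted total:
  Difficulty 100 × 0.24 = 24
  Originality 59 × 0.31 = 18.29
  Use of theme 52 × 0.31 = 16.12
  Craftsmanship 25 × 0.09 = 2.25
  Execution 92 × 0.05 = 4.6
Sum = 65.26
65.26 ≥ 55 → Satisfactory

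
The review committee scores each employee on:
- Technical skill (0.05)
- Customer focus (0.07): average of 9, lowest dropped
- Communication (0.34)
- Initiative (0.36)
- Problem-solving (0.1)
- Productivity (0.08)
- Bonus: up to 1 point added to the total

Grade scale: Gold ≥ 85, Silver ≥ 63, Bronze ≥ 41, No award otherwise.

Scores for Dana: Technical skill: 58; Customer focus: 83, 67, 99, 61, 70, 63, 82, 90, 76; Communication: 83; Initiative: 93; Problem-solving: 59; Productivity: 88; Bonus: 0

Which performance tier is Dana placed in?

Customer focus: drop 61 → average of remaining 8 = 630/8 = 78.75
Weighted total:
  Technical skill 58 × 0.05 = 2.9
  Customer focus 78.75 × 0.07 = 5.5125
  Communication 83 × 0.34 = 28.22
  Initiative 93 × 0.36 = 33.48
  Problem-solving 59 × 0.1 = 5.9
  Productivity 88 × 0.08 = 7.04
Sum = 83.0525
Bonus: 83.0525 + 0 = 83.0525
83.0525 is ≥ 63 and < 85 → Silver

Silver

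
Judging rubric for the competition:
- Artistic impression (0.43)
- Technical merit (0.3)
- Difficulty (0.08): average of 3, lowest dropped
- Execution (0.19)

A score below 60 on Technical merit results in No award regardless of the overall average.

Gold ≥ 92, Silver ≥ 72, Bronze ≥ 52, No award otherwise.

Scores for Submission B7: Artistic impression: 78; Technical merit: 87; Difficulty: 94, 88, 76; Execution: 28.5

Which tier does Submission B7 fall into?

Difficulty: drop 76 → average of remaining 2 = 182/2 = 91
Technical merit score 87 ≥ 60: minimum met.
Weighted total:
  Artistic impression 78 × 0.43 = 33.54
  Technical merit 87 × 0.3 = 26.1
  Difficulty 91 × 0.08 = 7.28
  Execution 28.5 × 0.19 = 5.415
Sum = 72.335
72.335 is ≥ 72 and < 92 → Silver

Silver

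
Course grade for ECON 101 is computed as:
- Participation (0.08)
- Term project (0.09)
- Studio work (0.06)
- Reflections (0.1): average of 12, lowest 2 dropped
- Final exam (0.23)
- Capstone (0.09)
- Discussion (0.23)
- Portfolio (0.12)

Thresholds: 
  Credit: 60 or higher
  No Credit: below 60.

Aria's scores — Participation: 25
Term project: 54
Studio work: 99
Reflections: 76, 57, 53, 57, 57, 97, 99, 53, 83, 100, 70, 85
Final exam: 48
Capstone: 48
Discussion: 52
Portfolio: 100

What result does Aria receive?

No Credit

Reflections: drop 53, 53 → average of remaining 10 = 781/10 = 78.1
Weighted total:
  Participation 25 × 0.08 = 2
  Term project 54 × 0.09 = 4.86
  Studio work 99 × 0.06 = 5.94
  Reflections 78.1 × 0.1 = 7.81
  Final exam 48 × 0.23 = 11.04
  Capstone 48 × 0.09 = 4.32
  Discussion 52 × 0.23 = 11.96
  Portfolio 100 × 0.12 = 12
Sum = 59.93
59.93 < 60 → No Credit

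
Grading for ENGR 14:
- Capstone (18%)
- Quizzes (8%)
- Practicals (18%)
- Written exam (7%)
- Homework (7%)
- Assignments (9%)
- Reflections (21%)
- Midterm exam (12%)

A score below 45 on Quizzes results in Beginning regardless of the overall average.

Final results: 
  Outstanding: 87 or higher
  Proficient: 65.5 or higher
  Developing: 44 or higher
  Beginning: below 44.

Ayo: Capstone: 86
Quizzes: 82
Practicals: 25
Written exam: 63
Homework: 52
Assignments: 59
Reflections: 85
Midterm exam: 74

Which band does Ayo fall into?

Proficient

Quizzes score 82 ≥ 45: minimum met.
Weighted total:
  Capstone 86 × 0.18 = 15.48
  Quizzes 82 × 0.08 = 6.56
  Practicals 25 × 0.18 = 4.5
  Written exam 63 × 0.07 = 4.41
  Homework 52 × 0.07 = 3.64
  Assignments 59 × 0.09 = 5.31
  Reflections 85 × 0.21 = 17.85
  Midterm exam 74 × 0.12 = 8.88
Sum = 66.63
66.63 is ≥ 65.5 and < 87 → Proficient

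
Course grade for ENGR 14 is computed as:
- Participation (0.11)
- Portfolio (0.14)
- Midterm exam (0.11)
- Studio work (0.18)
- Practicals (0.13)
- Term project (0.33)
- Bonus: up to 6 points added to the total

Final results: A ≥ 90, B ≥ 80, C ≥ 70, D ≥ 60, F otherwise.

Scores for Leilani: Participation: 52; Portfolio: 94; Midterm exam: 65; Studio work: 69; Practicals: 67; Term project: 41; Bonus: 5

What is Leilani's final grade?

Weighted total:
  Participation 52 × 0.11 = 5.72
  Portfolio 94 × 0.14 = 13.16
  Midterm exam 65 × 0.11 = 7.15
  Studio work 69 × 0.18 = 12.42
  Practicals 67 × 0.13 = 8.71
  Term project 41 × 0.33 = 13.53
Sum = 60.69
Bonus: 60.69 + 5 = 65.69
65.69 is ≥ 60 and < 70 → D

D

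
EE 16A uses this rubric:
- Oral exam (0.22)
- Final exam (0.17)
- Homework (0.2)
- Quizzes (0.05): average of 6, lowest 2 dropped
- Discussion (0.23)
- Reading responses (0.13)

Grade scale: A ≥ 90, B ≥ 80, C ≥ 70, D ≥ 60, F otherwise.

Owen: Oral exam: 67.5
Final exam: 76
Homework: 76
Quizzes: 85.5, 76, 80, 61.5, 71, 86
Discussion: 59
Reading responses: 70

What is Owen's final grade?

Quizzes: drop 61.5, 71 → average of remaining 4 = 327.5/4 = 81.875
Weighted total:
  Oral exam 67.5 × 0.22 = 14.85
  Final exam 76 × 0.17 = 12.92
  Homework 76 × 0.2 = 15.2
  Quizzes 81.875 × 0.05 = 4.09375
  Discussion 59 × 0.23 = 13.57
  Reading responses 70 × 0.13 = 9.1
Sum = 69.73375
69.73375 is ≥ 60 and < 70 → D

D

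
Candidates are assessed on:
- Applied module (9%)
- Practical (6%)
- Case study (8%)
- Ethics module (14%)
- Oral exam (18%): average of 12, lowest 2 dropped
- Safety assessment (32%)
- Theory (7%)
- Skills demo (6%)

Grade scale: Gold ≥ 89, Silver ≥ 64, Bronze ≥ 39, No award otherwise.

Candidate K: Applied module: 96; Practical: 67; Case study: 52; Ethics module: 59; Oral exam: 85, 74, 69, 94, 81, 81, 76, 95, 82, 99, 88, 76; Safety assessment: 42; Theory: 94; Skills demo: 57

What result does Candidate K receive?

Bronze

Oral exam: drop 69, 74 → average of remaining 10 = 857/10 = 85.7
Weighted total:
  Applied module 96 × 0.09 = 8.64
  Practical 67 × 0.06 = 4.02
  Case study 52 × 0.08 = 4.16
  Ethics module 59 × 0.14 = 8.26
  Oral exam 85.7 × 0.18 = 15.426
  Safety assessment 42 × 0.32 = 13.44
  Theory 94 × 0.07 = 6.58
  Skills demo 57 × 0.06 = 3.42
Sum = 63.946
63.946 is ≥ 39 and < 64 → Bronze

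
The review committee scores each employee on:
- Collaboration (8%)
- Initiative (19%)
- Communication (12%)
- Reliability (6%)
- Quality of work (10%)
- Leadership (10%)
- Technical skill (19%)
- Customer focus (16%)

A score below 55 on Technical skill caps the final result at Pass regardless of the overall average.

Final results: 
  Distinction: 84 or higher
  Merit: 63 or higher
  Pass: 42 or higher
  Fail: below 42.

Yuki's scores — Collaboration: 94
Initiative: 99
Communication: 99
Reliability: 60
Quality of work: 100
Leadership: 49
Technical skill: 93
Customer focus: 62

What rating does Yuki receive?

Technical skill score 93 ≥ 55: minimum met.
Weighted total:
  Collaboration 94 × 0.08 = 7.52
  Initiative 99 × 0.19 = 18.81
  Communication 99 × 0.12 = 11.88
  Reliability 60 × 0.06 = 3.6
  Quality of work 100 × 0.1 = 10
  Leadership 49 × 0.1 = 4.9
  Technical skill 93 × 0.19 = 17.67
  Customer focus 62 × 0.16 = 9.92
Sum = 84.3
84.3 ≥ 84 → Distinction

Distinction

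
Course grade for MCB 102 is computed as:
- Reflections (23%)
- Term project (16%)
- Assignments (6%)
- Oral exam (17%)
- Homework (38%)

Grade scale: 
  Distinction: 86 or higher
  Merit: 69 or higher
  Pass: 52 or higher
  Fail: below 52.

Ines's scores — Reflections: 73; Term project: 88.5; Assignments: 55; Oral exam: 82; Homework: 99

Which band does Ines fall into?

Weighted total:
  Reflections 73 × 0.23 = 16.79
  Term project 88.5 × 0.16 = 14.16
  Assignments 55 × 0.06 = 3.3
  Oral exam 82 × 0.17 = 13.94
  Homework 99 × 0.38 = 37.62
Sum = 85.81
85.81 is ≥ 69 and < 86 → Merit

Merit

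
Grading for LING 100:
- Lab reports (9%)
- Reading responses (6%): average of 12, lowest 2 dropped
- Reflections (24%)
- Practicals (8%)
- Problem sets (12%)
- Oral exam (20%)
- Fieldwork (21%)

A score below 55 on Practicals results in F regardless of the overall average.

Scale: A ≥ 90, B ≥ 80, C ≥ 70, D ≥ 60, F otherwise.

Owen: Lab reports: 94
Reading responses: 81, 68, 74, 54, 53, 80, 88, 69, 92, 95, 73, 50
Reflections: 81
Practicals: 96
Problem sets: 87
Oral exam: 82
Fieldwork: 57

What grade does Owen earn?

Reading responses: drop 50, 53 → average of remaining 10 = 774/10 = 77.4
Practicals score 96 ≥ 55: minimum met.
Weighted total:
  Lab reports 94 × 0.09 = 8.46
  Reading responses 77.4 × 0.06 = 4.644
  Reflections 81 × 0.24 = 19.44
  Practicals 96 × 0.08 = 7.68
  Problem sets 87 × 0.12 = 10.44
  Oral exam 82 × 0.2 = 16.4
  Fieldwork 57 × 0.21 = 11.97
Sum = 79.034
79.034 is ≥ 70 and < 80 → C

C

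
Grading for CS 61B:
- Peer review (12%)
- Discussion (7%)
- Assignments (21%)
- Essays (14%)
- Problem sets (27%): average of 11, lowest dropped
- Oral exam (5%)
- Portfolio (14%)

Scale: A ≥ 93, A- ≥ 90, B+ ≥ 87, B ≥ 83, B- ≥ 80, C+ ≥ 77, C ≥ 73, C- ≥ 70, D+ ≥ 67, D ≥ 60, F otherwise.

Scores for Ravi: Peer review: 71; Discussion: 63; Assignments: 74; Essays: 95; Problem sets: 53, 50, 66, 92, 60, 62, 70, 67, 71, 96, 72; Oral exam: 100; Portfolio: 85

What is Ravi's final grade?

C+

Problem sets: drop 50 → average of remaining 10 = 709/10 = 70.9
Weighted total:
  Peer review 71 × 0.12 = 8.52
  Discussion 63 × 0.07 = 4.41
  Assignments 74 × 0.21 = 15.54
  Essays 95 × 0.14 = 13.3
  Problem sets 70.9 × 0.27 = 19.143
  Oral exam 100 × 0.05 = 5
  Portfolio 85 × 0.14 = 11.9
Sum = 77.813
77.813 is ≥ 77 and < 80 → C+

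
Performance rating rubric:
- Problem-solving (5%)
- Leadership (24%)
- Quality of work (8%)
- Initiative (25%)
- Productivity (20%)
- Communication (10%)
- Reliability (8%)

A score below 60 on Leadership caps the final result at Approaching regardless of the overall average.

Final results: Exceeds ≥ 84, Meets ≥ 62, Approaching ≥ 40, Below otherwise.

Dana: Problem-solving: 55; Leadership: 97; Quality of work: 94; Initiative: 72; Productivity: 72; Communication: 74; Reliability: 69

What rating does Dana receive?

Leadership score 97 ≥ 60: minimum met.
Weighted total:
  Problem-solving 55 × 0.05 = 2.75
  Leadership 97 × 0.24 = 23.28
  Quality of work 94 × 0.08 = 7.52
  Initiative 72 × 0.25 = 18
  Productivity 72 × 0.2 = 14.4
  Communication 74 × 0.1 = 7.4
  Reliability 69 × 0.08 = 5.52
Sum = 78.87
78.87 is ≥ 62 and < 84 → Meets

Meets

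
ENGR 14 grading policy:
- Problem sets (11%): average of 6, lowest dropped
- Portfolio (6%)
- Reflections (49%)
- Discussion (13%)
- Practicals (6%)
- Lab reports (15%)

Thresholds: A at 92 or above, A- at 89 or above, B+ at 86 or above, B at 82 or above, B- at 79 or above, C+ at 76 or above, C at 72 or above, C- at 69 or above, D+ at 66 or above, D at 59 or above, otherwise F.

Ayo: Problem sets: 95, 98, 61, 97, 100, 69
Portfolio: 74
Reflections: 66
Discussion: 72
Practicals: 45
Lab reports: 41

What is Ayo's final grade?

Problem sets: drop 61 → average of remaining 5 = 459/5 = 91.8
Weighted total:
  Problem sets 91.8 × 0.11 = 10.098
  Portfolio 74 × 0.06 = 4.44
  Reflections 66 × 0.49 = 32.34
  Discussion 72 × 0.13 = 9.36
  Practicals 45 × 0.06 = 2.7
  Lab reports 41 × 0.15 = 6.15
Sum = 65.088
65.088 is ≥ 59 and < 66 → D

D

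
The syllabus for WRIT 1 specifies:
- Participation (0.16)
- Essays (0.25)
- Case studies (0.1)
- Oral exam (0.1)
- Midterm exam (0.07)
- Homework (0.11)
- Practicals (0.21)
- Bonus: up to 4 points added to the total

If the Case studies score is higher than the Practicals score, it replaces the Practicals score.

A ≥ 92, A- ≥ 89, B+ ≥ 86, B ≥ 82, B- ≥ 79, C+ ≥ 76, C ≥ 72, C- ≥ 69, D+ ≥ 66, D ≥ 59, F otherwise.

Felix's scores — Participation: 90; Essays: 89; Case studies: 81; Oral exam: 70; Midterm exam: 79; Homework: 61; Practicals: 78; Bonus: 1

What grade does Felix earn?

Case studies (81) > Practicals (78), so Practicals counts as 81.
Weighted total:
  Participation 90 × 0.16 = 14.4
  Essays 89 × 0.25 = 22.25
  Case studies 81 × 0.1 = 8.1
  Oral exam 70 × 0.1 = 7
  Midterm exam 79 × 0.07 = 5.53
  Homework 61 × 0.11 = 6.71
  Practicals 81 × 0.21 = 17.01
Sum = 81
Bonus: 81 + 1 = 82
82 is ≥ 82 and < 86 → B

B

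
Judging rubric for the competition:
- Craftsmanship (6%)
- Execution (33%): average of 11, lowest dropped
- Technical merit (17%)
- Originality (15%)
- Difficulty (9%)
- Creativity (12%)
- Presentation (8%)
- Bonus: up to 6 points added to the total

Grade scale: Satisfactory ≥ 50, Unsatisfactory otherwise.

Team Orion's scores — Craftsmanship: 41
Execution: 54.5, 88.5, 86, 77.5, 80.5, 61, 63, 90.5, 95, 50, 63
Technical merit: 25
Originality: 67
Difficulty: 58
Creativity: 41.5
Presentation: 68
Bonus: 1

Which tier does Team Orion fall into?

Satisfactory

Execution: drop 50 → average of remaining 10 = 759.5/10 = 75.95
Weighted total:
  Craftsmanship 41 × 0.06 = 2.46
  Execution 75.95 × 0.33 = 25.0635
  Technical merit 25 × 0.17 = 4.25
  Originality 67 × 0.15 = 10.05
  Difficulty 58 × 0.09 = 5.22
  Creativity 41.5 × 0.12 = 4.98
  Presentation 68 × 0.08 = 5.44
Sum = 57.4635
Bonus: 57.4635 + 1 = 58.4635
58.4635 ≥ 50 → Satisfactory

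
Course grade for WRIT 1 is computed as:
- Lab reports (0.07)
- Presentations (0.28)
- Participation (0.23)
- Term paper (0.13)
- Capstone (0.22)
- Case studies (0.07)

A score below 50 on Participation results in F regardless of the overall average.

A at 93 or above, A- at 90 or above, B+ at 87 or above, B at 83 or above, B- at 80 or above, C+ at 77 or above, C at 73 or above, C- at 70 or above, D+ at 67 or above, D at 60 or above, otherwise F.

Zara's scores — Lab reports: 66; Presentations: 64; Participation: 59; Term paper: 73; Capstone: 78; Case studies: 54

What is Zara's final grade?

D

Participation score 59 ≥ 50: minimum met.
Weighted total:
  Lab reports 66 × 0.07 = 4.62
  Presentations 64 × 0.28 = 17.92
  Participation 59 × 0.23 = 13.57
  Term paper 73 × 0.13 = 9.49
  Capstone 78 × 0.22 = 17.16
  Case studies 54 × 0.07 = 3.78
Sum = 66.54
66.54 is ≥ 60 and < 67 → D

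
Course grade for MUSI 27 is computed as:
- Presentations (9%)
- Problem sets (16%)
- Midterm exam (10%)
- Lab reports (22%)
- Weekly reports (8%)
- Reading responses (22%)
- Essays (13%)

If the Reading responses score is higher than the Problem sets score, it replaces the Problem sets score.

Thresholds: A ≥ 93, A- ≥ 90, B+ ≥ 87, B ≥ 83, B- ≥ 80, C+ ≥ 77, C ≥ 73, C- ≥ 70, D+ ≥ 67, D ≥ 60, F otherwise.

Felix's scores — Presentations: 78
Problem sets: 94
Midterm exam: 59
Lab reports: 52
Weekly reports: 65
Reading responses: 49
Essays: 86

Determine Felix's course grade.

Reading responses (49) ≤ Problem sets (94), so Problem sets stays at 94.
Weighted total:
  Presentations 78 × 0.09 = 7.02
  Problem sets 94 × 0.16 = 15.04
  Midterm exam 59 × 0.1 = 5.9
  Lab reports 52 × 0.22 = 11.44
  Weekly reports 65 × 0.08 = 5.2
  Reading responses 49 × 0.22 = 10.78
  Essays 86 × 0.13 = 11.18
Sum = 66.56
66.56 is ≥ 60 and < 67 → D

D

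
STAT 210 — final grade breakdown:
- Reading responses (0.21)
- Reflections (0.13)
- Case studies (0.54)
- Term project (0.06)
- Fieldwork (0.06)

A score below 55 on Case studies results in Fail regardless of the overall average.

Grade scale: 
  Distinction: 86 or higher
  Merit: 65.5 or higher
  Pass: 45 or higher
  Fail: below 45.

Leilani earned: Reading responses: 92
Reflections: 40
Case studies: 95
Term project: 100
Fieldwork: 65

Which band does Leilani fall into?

Merit

Case studies score 95 ≥ 55: minimum met.
Weighted total:
  Reading responses 92 × 0.21 = 19.32
  Reflections 40 × 0.13 = 5.2
  Case studies 95 × 0.54 = 51.3
  Term project 100 × 0.06 = 6
  Fieldwork 65 × 0.06 = 3.9
Sum = 85.72
85.72 is ≥ 65.5 and < 86 → Merit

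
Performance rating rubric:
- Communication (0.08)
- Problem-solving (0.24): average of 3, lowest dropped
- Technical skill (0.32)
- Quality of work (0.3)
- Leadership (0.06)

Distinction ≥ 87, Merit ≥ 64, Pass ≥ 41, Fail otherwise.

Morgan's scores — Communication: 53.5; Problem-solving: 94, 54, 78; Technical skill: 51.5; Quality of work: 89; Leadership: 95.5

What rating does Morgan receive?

Problem-solving: drop 54 → average of remaining 2 = 172/2 = 86
Weighted total:
  Communication 53.5 × 0.08 = 4.28
  Problem-solving 86 × 0.24 = 20.64
  Technical skill 51.5 × 0.32 = 16.48
  Quality of work 89 × 0.3 = 26.7
  Leadership 95.5 × 0.06 = 5.73
Sum = 73.83
73.83 is ≥ 64 and < 87 → Merit

Merit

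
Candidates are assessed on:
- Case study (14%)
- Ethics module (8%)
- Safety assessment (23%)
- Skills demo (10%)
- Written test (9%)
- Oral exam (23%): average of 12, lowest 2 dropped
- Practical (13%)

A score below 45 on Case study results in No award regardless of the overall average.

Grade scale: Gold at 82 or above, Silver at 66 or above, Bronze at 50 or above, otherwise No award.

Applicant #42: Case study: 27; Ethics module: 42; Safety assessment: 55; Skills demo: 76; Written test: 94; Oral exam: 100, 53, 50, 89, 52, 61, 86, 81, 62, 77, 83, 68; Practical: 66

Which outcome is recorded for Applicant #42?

No award

Oral exam: drop 50, 52 → average of remaining 10 = 760/10 = 76
Case study score 27 < 45: minimum not met.
Weighted total:
  Case study 27 × 0.14 = 3.78
  Ethics module 42 × 0.08 = 3.36
  Safety assessment 55 × 0.23 = 12.65
  Skills demo 76 × 0.1 = 7.6
  Written test 94 × 0.09 = 8.46
  Oral exam 76 × 0.23 = 17.48
  Practical 66 × 0.13 = 8.58
Sum = 61.91
Because the Case study minimum was not met, the result is No award.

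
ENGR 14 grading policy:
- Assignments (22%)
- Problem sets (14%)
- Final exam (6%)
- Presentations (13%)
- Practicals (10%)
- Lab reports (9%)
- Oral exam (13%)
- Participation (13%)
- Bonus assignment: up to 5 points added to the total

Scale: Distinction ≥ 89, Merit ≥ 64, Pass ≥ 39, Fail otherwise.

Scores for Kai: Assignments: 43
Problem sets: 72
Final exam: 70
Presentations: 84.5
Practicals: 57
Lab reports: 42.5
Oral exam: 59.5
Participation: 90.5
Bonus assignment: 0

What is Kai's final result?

Pass

Weighted total:
  Assignments 43 × 0.22 = 9.46
  Problem sets 72 × 0.14 = 10.08
  Final exam 70 × 0.06 = 4.2
  Presentations 84.5 × 0.13 = 10.985
  Practicals 57 × 0.1 = 5.7
  Lab reports 42.5 × 0.09 = 3.825
  Oral exam 59.5 × 0.13 = 7.735
  Participation 90.5 × 0.13 = 11.765
Sum = 63.75
Bonus assignment: 63.75 + 0 = 63.75
63.75 is ≥ 39 and < 64 → Pass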